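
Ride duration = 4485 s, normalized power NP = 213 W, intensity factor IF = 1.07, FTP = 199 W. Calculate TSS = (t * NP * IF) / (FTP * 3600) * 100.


Numerator = 4485 * 213 * 1.07 = 1022176.35
Denominator = 199 * 3600 = 716400
TSS = 1022176.35 / 716400 * 100
= 142.68

142.68 TSS


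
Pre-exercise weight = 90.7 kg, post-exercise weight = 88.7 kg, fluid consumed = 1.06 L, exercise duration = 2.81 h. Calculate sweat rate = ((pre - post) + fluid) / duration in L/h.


Weight loss = 90.7 - 88.7 = 2.0 kg (approx L)
Total sweat = 2.0 + 1.06 = 3.06 L
Sweat rate = 3.06 / 2.81 = 1.089 L/h

1.089 L/h


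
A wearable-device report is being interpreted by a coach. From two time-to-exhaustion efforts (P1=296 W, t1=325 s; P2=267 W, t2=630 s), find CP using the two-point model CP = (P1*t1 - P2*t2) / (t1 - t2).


Work in trial 1 = 96200 J
Work in trial 2 = 168210 J
Delta work = -72010 J
Delta time = -305 s
CP = -72010 / -305 = 236.1 W

236.1 W


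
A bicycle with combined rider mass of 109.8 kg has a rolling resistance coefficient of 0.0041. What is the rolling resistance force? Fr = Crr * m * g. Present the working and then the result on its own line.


Fr = 0.0041 * 109.8 * 9.81
= 0.45018 * 9.81
= 4.416 N

4.416 N


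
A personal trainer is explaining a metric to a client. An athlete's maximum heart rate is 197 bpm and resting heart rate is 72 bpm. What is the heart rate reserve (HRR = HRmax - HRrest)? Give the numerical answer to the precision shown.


HRR = HRmax - HRrest
= 197 - 72
= 125 bpm

125 bpm


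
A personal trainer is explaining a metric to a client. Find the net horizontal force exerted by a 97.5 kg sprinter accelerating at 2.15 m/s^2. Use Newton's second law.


Newton's second law: F = m * a
F = 97.5 * 2.15 = 209.63 N

209.63 N


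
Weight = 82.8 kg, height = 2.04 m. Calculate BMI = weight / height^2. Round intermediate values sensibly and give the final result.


height^2 = 2.04^2 = 4.1616
BMI = 82.8 / 4.1616 = 19.9 kg/m^2

19.9 kg/m^2


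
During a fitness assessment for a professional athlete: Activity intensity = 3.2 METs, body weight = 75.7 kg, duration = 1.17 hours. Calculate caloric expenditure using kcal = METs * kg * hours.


kcal = 3.2 * 75.7 * 1.17
= 242.24 * 1.17
= 283.42 kcal

283.42 kcal


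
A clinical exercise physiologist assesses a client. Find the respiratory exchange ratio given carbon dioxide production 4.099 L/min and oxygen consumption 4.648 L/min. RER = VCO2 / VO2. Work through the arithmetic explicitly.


VCO2 = 4.099 L/min
VO2 = 4.648 L/min
RER = 4.099 / 4.648 = 0.8819

0.8819


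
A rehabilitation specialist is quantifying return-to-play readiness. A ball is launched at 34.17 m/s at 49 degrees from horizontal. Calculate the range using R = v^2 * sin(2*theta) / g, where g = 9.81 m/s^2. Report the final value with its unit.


sin(2 * 49) = sin(98) = 0.990268
v^2 = 34.17^2 = 1167.5889
R = 1167.5889 * 0.990268 / 9.81
= 117.862 m

117.862 m


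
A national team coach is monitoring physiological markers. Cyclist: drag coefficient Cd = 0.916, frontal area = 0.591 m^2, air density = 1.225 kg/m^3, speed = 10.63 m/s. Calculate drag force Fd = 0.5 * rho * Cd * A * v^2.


v^2 = 10.63^2 = 112.9969
Fd = 0.5 * 1.225 * 0.916 * 0.591 * 112.9969
= 37.468 N

37.468 N


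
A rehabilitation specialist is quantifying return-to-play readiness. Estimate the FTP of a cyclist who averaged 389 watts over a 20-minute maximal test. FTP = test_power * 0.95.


FTP = 389 * 0.95 = 369.55 W

369.55 W


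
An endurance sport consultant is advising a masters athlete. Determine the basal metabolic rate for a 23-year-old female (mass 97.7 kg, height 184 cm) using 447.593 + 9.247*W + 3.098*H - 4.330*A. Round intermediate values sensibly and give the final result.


BMR = 447.593 + 9.247*97.7 + 3.098*184 - 4.330*23
= 1821.47 kcal/day

1821.47 kcal/day


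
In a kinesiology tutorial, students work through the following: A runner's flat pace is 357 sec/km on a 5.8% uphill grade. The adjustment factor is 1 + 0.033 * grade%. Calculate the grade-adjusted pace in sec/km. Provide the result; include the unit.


Factor = 1 + 0.033 * 5.8 = 1.1914
Adjusted pace = 357 * 1.1914
= 425.33 sec/km

425.33 s/km


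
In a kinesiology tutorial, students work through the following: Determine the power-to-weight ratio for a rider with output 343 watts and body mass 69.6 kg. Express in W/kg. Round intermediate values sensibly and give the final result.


P/W = 343 / 69.6 = 4.928 W/kg

4.928 W/kg


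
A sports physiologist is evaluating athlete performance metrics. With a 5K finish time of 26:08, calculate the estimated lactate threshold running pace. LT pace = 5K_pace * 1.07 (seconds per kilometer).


Race duration = 1568 s for 5 km
Average pace = 1568 / 5 = 313.6 s/km
LT pace = 313.6 * 1.07
= 335.55 s/km

335.55 s/km


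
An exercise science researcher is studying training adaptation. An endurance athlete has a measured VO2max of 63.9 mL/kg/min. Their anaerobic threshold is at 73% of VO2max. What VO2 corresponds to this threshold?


Anaerobic threshold VO2 = VO2max * 73%
= 63.9 * 0.73
= 46.65 mL/kg/min

46.65 mL/kg/min


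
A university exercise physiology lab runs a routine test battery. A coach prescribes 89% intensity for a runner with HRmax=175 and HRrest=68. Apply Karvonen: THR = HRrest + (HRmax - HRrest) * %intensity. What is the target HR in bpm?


Heart rate reserve = 175 - 68 = 107
Intensity fraction = 89 / 100 = 0.89
THR = 68 + 107 * 0.89 = 163.23 bpm

163.23 bpm


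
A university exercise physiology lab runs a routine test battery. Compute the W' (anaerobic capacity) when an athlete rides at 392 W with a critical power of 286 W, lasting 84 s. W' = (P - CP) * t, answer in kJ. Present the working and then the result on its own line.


Above-CP power = 106 W
Duration = 84 s
W' = 106 * 84 = 8904 J
Convert: 8904 / 1000 = 8.904 kJ

8.904 kJ


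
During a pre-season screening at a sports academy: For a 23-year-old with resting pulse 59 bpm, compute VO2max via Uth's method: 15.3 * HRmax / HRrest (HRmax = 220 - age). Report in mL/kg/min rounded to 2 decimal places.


Step 1: HRmax = 220 - 23 = 197 bpm
Step 2: Ratio = 197 / 59 = 3.339
Step 3: VO2max = 15.3 * 3.339 = 51.09 mL/kg/min

51.09 mL/kg/min


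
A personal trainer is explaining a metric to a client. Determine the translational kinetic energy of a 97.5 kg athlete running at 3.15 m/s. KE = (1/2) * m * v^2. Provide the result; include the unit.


KE = 0.5 * m * v^2
= 0.5 * 97.5 * 3.15^2
= 0.5 * 97.5 * 9.9225
= 483.72 J

483.72 J


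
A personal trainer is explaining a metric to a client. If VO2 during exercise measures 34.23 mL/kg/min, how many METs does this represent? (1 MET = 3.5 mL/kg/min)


METs = VO2 / 3.5 = 34.23 / 3.5 = 9.78

9.78 METs


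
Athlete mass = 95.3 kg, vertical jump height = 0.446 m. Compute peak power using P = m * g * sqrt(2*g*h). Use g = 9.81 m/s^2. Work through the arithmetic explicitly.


sqrt(2 * 9.81 * 0.446) = sqrt(8.75052) = 2.958128 m/s
P = 95.3 * 9.81 * 2.958128
= 2765.53 W

2765.53 W


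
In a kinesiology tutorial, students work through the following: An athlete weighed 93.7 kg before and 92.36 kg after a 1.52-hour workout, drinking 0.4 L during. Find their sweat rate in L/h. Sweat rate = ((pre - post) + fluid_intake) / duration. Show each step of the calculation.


Body mass change = 1.34 kg
Total sweat loss = 1.34 + 0.4 = 1.74 L
Rate = 1.74 / 1.52 = 1.145 L/h

1.145 L/h


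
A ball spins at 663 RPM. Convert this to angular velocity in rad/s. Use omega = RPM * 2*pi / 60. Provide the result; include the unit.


omega = 663 * 2 * pi / 60
= 663 * 6.28318531 / 60
= 4165.752 / 60
= 69.429 rad/s

69.429 rad/s


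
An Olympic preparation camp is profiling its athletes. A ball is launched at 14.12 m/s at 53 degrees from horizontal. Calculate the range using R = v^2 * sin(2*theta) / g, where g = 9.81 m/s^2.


sin(2 * 53) = sin(106) = 0.961262
v^2 = 14.12^2 = 199.3744
R = 199.3744 * 0.961262 / 9.81
= 19.536 m

19.536 m


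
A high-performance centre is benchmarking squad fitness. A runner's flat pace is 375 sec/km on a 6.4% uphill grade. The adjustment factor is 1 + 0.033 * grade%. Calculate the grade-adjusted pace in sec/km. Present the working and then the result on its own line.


Factor = 1 + 0.033 * 6.4 = 1.2112
Adjusted pace = 375 * 1.2112
= 454.2 sec/km

454.2 s/km


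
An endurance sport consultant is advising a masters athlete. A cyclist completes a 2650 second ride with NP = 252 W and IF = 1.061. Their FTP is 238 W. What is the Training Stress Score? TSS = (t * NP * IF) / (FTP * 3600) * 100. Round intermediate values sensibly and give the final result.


t * NP * IF = 2650 * 252 * 1.061 = 708535.8
FTP * 3600 = 856800
TSS = (708535.8 / 856800) * 100 = 82.7

82.7 TSS


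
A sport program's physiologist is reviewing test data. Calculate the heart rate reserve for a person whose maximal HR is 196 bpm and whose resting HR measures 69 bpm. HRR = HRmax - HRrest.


HRmax = 196 bpm
HRrest = 69 bpm
HRR = 196 - 69 = 127 bpm

127 bpm


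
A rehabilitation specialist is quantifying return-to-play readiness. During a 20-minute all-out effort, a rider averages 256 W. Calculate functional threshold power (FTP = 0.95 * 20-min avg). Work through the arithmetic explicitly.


FTP = 0.95 * 256
= 243.2 W

243.2 W


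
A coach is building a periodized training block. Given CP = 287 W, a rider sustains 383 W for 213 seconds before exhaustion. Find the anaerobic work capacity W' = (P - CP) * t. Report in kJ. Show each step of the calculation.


Excess power = 383 - 287 = 96 W
Work above CP = 96 * 213 = 20448 J
W' = 20.448 kJ

20.448 kJ


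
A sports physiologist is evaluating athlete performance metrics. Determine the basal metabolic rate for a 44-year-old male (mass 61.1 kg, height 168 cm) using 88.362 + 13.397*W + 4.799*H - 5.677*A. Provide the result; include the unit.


BMR = 88.362 + 13.397*61.1 + 4.799*168 - 5.677*44
= 1463.36 kcal/day

1463.36 kcal/day


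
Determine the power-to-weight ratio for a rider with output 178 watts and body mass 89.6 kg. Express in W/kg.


P/W = 178 / 89.6 = 1.987 W/kg

1.987 W/kg


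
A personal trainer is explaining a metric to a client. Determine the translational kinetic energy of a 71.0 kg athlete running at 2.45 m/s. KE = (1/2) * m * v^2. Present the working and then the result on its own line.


KE = 0.5 * m * v^2
= 0.5 * 71.0 * 2.45^2
= 0.5 * 71.0 * 6.0025
= 213.09 J

213.09 J


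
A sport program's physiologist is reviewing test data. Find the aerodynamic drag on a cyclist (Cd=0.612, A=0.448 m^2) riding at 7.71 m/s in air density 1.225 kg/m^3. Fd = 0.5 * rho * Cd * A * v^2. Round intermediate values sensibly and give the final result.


Fd = 0.5 * 1.225 * 0.612 * 0.448 * 7.71^2
= 0.5 * 1.225 * 0.612 * 0.448 * 59.4441
= 9.983 N

9.983 N


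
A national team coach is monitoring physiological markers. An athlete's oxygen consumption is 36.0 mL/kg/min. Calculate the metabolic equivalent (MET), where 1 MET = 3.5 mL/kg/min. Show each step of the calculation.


MET = VO2 / 3.5
= 36.0 / 3.5
= 10.29 METs

10.29 METs


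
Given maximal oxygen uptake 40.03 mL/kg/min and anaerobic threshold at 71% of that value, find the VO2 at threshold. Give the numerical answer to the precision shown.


Percentage as decimal = 0.71
VO2 at AT = 40.03 * 0.71 = 28.42 mL/kg/min

28.42 mL/kg/min


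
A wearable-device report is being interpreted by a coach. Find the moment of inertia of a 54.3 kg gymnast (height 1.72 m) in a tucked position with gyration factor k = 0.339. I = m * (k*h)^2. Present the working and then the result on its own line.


Radius of gyration = 0.339 * 1.72 = 0.58308 m
I = 54.3 * 0.58308^2
= 54.3 * 0.339982
= 18.461 kg*m^2

18.461 kg*m^2


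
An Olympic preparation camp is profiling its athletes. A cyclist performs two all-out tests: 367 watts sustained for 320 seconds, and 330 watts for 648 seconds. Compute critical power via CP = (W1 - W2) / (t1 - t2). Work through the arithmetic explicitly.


W1 = P1 * t1 = 367 * 320 = 117440 J
W2 = P2 * t2 = 330 * 648 = 213840 J
CP = (117440 - 213840) / (320 - 648)
= 293.9 W

293.9 W


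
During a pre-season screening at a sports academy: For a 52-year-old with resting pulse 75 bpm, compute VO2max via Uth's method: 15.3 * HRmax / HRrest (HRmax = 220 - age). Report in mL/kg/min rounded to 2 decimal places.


Step 1: HRmax = 220 - 52 = 168 bpm
Step 2: Ratio = 168 / 75 = 2.24
Step 3: VO2max = 15.3 * 2.24 = 34.27 mL/kg/min

34.27 mL/kg/min


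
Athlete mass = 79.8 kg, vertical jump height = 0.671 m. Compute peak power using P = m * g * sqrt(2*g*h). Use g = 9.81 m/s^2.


sqrt(2 * 9.81 * 0.671) = sqrt(13.16502) = 3.628363 m/s
P = 79.8 * 9.81 * 3.628363
= 2840.42 W

2840.42 W


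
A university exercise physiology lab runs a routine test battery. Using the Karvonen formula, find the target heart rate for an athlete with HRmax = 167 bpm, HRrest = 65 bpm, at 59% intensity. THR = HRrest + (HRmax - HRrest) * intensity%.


HRR = 167 - 65 = 102
THR = 65 + 102 * 0.59
= 65 + 60.18
= 125.18 bpm

125.18 bpm


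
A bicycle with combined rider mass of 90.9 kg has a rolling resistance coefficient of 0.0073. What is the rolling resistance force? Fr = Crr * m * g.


Fr = 0.0073 * 90.9 * 9.81
= 0.66357 * 9.81
= 6.51 N

6.51 N


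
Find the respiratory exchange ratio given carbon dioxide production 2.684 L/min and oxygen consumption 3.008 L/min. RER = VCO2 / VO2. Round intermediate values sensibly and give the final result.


VCO2 = 2.684 L/min
VO2 = 3.008 L/min
RER = 2.684 / 3.008 = 0.8923

0.8923


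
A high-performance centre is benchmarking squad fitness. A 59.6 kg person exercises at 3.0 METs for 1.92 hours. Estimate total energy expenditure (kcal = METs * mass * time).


Energy = METs * mass(kg) * time(h)
= 3.0 * 59.6 * 1.92
= 343.3 kcal

343.3 kcal


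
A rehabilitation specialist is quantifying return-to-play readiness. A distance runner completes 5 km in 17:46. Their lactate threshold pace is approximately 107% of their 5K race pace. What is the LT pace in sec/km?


Convert to seconds: 17 min 46 s = 1066 s
Pace per km = 1066 / 5 = 213.2 s/km
LT pace = 213.2 * 1.07 = 228.12 s/km

228.12 s/km


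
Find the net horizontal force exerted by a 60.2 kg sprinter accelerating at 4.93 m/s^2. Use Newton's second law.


Newton's second law: F = m * a
F = 60.2 * 4.93 = 296.79 N

296.79 N


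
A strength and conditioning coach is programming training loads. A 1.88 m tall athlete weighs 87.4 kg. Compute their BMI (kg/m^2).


height^2 = 3.5344 m^2
BMI = 87.4 / 3.5344 = 24.73 kg/m^2

24.73 kg/m^2


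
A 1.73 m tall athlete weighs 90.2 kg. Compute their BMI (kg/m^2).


height^2 = 2.9929 m^2
BMI = 90.2 / 2.9929 = 30.14 kg/m^2

30.14 kg/m^2


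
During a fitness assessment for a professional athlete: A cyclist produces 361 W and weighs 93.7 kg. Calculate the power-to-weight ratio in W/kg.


P/W = power / mass
= 361 / 93.7
= 3.853 W/kg

3.853 W/kg


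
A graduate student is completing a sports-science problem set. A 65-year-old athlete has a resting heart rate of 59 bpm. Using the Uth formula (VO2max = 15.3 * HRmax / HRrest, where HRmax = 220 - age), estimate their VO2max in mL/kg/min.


HRmax = 220 - 65 = 155 bpm
Ratio = HRmax / HRrest = 155 / 59 = 2.6271
VO2max = 15.3 * 2.6271 = 40.19 mL/kg/min

40.19 mL/kg/min


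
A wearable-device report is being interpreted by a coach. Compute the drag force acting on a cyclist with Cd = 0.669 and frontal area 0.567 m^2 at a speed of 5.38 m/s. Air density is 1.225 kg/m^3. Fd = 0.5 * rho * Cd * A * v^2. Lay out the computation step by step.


Step 1: v^2 = 28.9444
Step 2: Fd = 0.5 * 1.225 * 0.669 * 0.567 * 28.9444
= 6.725 N

6.725 N


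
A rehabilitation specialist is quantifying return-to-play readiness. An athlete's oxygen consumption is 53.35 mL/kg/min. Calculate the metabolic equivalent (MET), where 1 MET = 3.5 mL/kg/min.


MET = VO2 / 3.5
= 53.35 / 3.5
= 15.24 METs

15.24 METs


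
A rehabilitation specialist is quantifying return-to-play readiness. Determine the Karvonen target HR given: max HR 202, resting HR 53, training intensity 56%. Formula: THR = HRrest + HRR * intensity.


HRR = HRmax - HRrest = 202 - 53 = 149
THR = 53 + 149 * 0.56
= 136.44 bpm

136.44 bpm


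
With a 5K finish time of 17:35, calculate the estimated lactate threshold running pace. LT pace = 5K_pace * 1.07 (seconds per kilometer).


Race duration = 1055 s for 5 km
Average pace = 1055 / 5 = 211.0 s/km
LT pace = 211.0 * 1.07
= 225.77 s/km

225.77 s/km


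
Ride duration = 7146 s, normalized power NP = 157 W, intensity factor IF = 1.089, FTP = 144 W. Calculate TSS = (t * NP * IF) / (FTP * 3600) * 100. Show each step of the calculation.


Numerator = 7146 * 157 * 1.089 = 1221773.058
Denominator = 144 * 3600 = 518400
TSS = 1221773.058 / 518400 * 100
= 235.68

235.68 TSS


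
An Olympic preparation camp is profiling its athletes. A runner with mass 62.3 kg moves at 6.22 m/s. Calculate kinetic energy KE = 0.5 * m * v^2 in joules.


v^2 = 6.22^2 = 38.6884
KE = 0.5 * 62.3 * 38.6884
= 1205.14 J

1205.14 J


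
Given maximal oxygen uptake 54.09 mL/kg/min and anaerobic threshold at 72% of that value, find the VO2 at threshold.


Percentage as decimal = 0.72
VO2 at AT = 54.09 * 0.72 = 38.94 mL/kg/min

38.94 mL/kg/min


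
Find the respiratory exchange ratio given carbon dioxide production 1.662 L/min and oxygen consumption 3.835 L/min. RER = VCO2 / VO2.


VCO2 = 1.662 L/min
VO2 = 3.835 L/min
RER = 1.662 / 3.835 = 0.4334

0.4334


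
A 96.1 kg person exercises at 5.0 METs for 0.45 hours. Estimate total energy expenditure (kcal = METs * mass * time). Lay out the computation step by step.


Energy = METs * mass(kg) * time(h)
= 5.0 * 96.1 * 0.45
= 216.23 kcal

216.23 kcal


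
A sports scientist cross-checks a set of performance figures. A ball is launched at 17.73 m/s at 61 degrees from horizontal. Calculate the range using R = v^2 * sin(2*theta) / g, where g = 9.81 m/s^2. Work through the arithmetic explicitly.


sin(2 * 61) = sin(122) = 0.848048
v^2 = 17.73^2 = 314.3529
R = 314.3529 * 0.848048 / 9.81
= 27.175 m

27.175 m


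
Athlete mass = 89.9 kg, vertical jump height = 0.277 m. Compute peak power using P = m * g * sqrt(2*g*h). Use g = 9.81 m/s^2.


sqrt(2 * 9.81 * 0.277) = sqrt(5.43474) = 2.331253 m/s
P = 89.9 * 9.81 * 2.331253
= 2055.98 W

2055.98 W


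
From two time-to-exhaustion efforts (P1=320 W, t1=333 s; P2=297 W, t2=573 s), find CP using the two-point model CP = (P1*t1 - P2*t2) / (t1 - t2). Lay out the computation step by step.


Work in trial 1 = 106560 J
Work in trial 2 = 170181 J
Delta work = -63621 J
Delta time = -240 s
CP = -63621 / -240 = 265.09 W

265.09 W


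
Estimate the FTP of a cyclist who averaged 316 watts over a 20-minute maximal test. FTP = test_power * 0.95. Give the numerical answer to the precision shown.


FTP = 316 * 0.95 = 300.2 W

300.2 W


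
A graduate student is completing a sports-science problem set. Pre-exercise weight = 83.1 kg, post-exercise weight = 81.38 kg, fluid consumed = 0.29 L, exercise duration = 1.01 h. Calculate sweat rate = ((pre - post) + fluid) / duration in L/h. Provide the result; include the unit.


Weight loss = 83.1 - 81.38 = 1.72 kg (approx L)
Total sweat = 1.72 + 0.29 = 2.01 L
Sweat rate = 2.01 / 1.01 = 1.99 L/h

1.99 L/h


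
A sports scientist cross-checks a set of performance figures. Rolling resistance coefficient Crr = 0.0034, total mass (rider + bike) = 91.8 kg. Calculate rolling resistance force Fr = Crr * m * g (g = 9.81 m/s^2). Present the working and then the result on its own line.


Fr = Crr * m * g
= 0.0034 * 91.8 * 9.81
= 3.062 N

3.062 N


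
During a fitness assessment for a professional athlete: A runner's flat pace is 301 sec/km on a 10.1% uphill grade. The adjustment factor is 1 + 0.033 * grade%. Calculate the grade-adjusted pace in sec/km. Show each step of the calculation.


Factor = 1 + 0.033 * 10.1 = 1.3333
Adjusted pace = 301 * 1.3333
= 401.32 sec/km

401.32 s/km


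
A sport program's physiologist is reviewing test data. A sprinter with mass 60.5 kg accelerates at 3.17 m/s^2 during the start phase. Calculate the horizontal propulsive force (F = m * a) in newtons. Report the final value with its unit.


F = m * a
= 60.5 * 3.17
= 191.79 N

191.79 N


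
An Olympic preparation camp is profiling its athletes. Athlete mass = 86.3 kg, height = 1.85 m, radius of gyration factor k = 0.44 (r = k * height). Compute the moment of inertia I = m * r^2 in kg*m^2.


r = k * height = 0.44 * 1.85 = 0.814 m
r^2 = 0.814^2 = 0.662596
I = 86.3 * 0.662596 = 57.182 kg*m^2

57.182 kg*m^2


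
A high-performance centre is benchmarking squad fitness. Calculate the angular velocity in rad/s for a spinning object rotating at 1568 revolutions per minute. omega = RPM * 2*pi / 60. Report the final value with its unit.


omega = RPM * 2*pi / 60
= 1568 * 6.28318531 / 60
= 164.201 rad/s

164.201 rad/s


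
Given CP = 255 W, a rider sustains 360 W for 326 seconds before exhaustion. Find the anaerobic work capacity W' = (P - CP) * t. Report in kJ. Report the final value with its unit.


Excess power = 360 - 255 = 105 W
Work above CP = 105 * 326 = 34230 J
W' = 34.23 kJ

34.23 kJ


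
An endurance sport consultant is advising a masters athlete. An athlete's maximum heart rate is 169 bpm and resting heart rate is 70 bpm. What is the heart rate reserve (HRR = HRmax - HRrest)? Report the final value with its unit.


HRR = HRmax - HRrest
= 169 - 70
= 99 bpm

99 bpm


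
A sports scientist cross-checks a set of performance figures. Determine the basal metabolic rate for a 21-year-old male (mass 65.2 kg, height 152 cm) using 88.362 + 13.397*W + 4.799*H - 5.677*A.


BMR = 88.362 + 13.397*65.2 + 4.799*152 - 5.677*21
= 1572.08 kcal/day

1572.08 kcal/day


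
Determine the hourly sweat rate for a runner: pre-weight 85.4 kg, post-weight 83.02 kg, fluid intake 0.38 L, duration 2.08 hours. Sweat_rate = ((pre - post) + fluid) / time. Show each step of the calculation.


Mass lost = 85.4 - 83.02 = 2.38 kg
Add fluid consumed: 2.38 + 0.38 = 2.76 L total sweat
Sweat rate = 2.76 / 2.08 = 1.327 L/h

1.327 L/h


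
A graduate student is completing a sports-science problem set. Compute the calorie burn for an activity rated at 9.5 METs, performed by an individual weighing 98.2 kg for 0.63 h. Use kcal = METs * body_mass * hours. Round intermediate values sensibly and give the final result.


Product of METs and mass = 9.5 * 98.2 = 932.9
Total kcal = 932.9 * 0.63 = 587.73 kcal

587.73 kcal


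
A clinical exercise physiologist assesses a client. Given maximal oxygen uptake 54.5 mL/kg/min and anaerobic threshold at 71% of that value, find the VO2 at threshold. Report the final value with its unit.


Percentage as decimal = 0.71
VO2 at AT = 54.5 * 0.71 = 38.7 mL/kg/min

38.7 mL/kg/min


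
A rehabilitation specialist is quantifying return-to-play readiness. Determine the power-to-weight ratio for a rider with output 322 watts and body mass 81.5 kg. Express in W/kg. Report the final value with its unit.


P/W = 322 / 81.5 = 3.951 W/kg

3.951 W/kg


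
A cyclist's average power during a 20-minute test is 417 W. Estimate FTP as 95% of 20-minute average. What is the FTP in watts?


FTP = 20-min power * 0.95
= 417 * 0.95
= 396.15 W

396.15 W


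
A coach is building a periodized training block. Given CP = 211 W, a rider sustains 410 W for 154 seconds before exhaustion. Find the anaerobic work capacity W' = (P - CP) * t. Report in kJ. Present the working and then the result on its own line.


Excess power = 410 - 211 = 199 W
Work above CP = 199 * 154 = 30646 J
W' = 30.646 kJ

30.646 kJ


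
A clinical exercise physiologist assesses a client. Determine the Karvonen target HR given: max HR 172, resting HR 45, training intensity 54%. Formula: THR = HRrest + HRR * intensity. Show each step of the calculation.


HRR = HRmax - HRrest = 172 - 45 = 127
THR = 45 + 127 * 0.54
= 113.58 bpm

113.58 bpm


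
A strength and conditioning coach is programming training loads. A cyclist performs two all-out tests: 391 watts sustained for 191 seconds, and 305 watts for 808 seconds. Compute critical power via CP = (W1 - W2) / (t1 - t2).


W1 = P1 * t1 = 391 * 191 = 74681 J
W2 = P2 * t2 = 305 * 808 = 246440 J
CP = (74681 - 246440) / (191 - 808)
= 278.38 W

278.38 W


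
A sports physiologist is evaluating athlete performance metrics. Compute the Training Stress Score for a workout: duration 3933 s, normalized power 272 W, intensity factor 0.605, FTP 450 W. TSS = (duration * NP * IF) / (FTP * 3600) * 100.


Product = 3933 * 272 * 0.605 = 647214.48
Base = 450 * 3600 = 1620000
TSS = 647214.48 / 1620000 * 100 = 39.95

39.95 TSS


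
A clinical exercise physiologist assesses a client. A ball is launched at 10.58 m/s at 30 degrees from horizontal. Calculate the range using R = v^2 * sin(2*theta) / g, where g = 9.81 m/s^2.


sin(2 * 30) = sin(60) = 0.866025
v^2 = 10.58^2 = 111.9364
R = 111.9364 * 0.866025 / 9.81
= 9.882 m

9.882 m


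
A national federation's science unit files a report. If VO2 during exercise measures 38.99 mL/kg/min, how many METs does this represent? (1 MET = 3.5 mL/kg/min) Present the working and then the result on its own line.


METs = VO2 / 3.5 = 38.99 / 3.5 = 11.14

11.14 METs


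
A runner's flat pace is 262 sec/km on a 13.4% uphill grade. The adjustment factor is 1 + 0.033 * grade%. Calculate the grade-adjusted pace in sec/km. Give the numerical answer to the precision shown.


Factor = 1 + 0.033 * 13.4 = 1.4422
Adjusted pace = 262 * 1.4422
= 377.86 sec/km

377.86 s/km


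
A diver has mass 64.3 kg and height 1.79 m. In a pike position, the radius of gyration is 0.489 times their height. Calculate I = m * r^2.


r = 0.489 * 1.79 = 0.87531 m
I = m * r^2 = 64.3 * 0.766168 = 49.265 kg*m^2

49.265 kg*m^2


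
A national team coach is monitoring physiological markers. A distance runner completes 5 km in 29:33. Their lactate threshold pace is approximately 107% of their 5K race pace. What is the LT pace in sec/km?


Convert to seconds: 29 min 33 s = 1773 s
Pace per km = 1773 / 5 = 354.6 s/km
LT pace = 354.6 * 1.07 = 379.42 s/km

379.42 s/km


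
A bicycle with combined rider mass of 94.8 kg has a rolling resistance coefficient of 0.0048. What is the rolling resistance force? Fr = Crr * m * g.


Fr = 0.0048 * 94.8 * 9.81
= 0.45504 * 9.81
= 4.464 N

4.464 N


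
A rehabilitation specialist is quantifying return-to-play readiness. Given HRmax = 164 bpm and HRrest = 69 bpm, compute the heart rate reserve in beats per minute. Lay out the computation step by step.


Heart rate reserve = maximum HR minus resting HR
HRR = 164 - 69 = 95 bpm

95 bpm


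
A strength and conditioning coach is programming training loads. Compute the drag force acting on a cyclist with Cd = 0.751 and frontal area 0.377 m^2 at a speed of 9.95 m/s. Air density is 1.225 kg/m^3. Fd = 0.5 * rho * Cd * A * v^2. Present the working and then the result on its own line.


Step 1: v^2 = 99.0025
Step 2: Fd = 0.5 * 1.225 * 0.751 * 0.377 * 99.0025
= 17.169 N

17.169 N


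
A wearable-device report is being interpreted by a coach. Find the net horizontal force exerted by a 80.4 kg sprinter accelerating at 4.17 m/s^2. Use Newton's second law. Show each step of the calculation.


Newton's second law: F = m * a
F = 80.4 * 4.17 = 335.27 N

335.27 N


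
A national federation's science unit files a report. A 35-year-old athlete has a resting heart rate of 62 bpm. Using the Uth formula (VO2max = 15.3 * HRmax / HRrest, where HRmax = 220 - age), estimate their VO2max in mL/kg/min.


HRmax = 220 - 35 = 185 bpm
Ratio = HRmax / HRrest = 185 / 62 = 2.9839
VO2max = 15.3 * 2.9839 = 45.65 mL/kg/min

45.65 mL/kg/min


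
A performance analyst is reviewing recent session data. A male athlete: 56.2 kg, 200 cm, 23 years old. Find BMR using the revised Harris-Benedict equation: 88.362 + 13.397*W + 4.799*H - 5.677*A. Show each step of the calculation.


Intercept = 88.362
Weight contribution = 13.397 * 56.2 = 752.9114
Height contribution = 4.799 * 200 = 959.8
Age contribution = 5.677 * 23 = 130.571
BMR = 88.362 + 752.9114 + 959.8 - 130.571
= 1670.5 kcal/day

1670.5 kcal/day


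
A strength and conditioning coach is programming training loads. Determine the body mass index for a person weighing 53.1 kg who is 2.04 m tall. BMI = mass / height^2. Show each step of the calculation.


BMI = mass / height^2
= 53.1 / 2.04^2
= 53.1 / 4.1616
= 12.76 kg/m^2

12.76 kg/m^2


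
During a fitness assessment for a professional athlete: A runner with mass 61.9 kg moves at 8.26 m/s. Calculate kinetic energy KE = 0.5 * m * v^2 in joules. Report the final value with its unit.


v^2 = 8.26^2 = 68.2276
KE = 0.5 * 61.9 * 68.2276
= 2111.64 J

2111.64 J


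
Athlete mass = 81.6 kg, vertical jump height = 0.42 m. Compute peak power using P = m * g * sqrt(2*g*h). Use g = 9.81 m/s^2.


sqrt(2 * 9.81 * 0.42) = sqrt(8.2404) = 2.87061 m/s
P = 81.6 * 9.81 * 2.87061
= 2297.91 W

2297.91 W


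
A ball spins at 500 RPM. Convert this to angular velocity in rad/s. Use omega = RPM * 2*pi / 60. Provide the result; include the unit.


omega = 500 * 2 * pi / 60
= 500 * 6.28318531 / 60
= 3141.593 / 60
= 52.36 rad/s

52.36 rad/s


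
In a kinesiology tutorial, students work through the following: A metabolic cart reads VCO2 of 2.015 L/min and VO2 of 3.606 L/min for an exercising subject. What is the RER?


RER = VCO2 / VO2 = 2.015 / 3.606 = 0.5588

0.5588


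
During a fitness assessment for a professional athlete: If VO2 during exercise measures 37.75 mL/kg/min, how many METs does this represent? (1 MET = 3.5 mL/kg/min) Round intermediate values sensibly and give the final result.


METs = VO2 / 3.5 = 37.75 / 3.5 = 10.79

10.79 METs


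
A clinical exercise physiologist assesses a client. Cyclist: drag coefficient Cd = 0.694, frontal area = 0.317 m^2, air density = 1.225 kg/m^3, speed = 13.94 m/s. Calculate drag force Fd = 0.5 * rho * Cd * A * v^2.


v^2 = 13.94^2 = 194.3236
Fd = 0.5 * 1.225 * 0.694 * 0.317 * 194.3236
= 26.185 N

26.185 N


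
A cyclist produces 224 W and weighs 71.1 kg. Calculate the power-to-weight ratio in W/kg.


P/W = power / mass
= 224 / 71.1
= 3.15 W/kg

3.15 W/kg


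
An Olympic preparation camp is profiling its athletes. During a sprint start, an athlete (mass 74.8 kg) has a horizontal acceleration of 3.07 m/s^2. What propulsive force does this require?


Propulsive force = mass * acceleration
= 74.8 kg * 3.07 m/s^2
= 229.64 N

229.64 N


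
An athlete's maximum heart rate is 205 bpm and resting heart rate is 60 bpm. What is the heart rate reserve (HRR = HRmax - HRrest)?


HRR = HRmax - HRrest
= 205 - 60
= 145 bpm

145 bpm


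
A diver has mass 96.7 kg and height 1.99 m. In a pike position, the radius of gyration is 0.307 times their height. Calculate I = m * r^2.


r = 0.307 * 1.99 = 0.61093 m
I = m * r^2 = 96.7 * 0.373235 = 36.092 kg*m^2

36.092 kg*m^2


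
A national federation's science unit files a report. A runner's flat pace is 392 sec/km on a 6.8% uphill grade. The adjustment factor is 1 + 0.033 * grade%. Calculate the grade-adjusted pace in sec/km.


Factor = 1 + 0.033 * 6.8 = 1.2244
Adjusted pace = 392 * 1.2244
= 479.96 sec/km

479.96 s/km


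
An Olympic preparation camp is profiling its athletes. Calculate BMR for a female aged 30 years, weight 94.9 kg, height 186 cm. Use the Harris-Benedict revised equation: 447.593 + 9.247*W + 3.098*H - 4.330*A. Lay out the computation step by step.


Substituting values:
W term = 9.247 * 94.9 = 877.5403
H term = 3.098 * 186 = 576.228
A term = 4.330 * 30 = 129.9
BMR = 1771.46 kcal/day

1771.46 kcal/day


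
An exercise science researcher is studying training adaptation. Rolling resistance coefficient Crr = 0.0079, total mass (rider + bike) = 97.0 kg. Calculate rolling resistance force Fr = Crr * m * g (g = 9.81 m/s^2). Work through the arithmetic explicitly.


Fr = Crr * m * g
= 0.0079 * 97.0 * 9.81
= 7.517 N

7.517 N


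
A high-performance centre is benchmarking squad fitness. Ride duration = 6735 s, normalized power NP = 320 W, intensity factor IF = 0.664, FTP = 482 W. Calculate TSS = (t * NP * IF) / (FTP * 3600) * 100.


Numerator = 6735 * 320 * 0.664 = 1431052.8
Denominator = 482 * 3600 = 1735200
TSS = 1431052.8 / 1735200 * 100
= 82.47

82.47 TSS


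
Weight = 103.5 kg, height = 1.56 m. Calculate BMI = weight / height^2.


height^2 = 1.56^2 = 2.4336
BMI = 103.5 / 2.4336 = 42.53 kg/m^2

42.53 kg/m^2


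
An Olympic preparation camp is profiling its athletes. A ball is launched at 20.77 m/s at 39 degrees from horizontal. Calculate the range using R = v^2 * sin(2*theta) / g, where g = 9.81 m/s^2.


sin(2 * 39) = sin(78) = 0.978148
v^2 = 20.77^2 = 431.3929
R = 431.3929 * 0.978148 / 9.81
= 43.014 m

43.014 m


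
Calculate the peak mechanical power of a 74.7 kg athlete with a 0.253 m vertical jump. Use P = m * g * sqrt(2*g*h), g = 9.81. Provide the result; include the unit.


First, sqrt(2gh) = sqrt(2 * 9.81 * 0.253)
= sqrt(4.96386) = 2.227972 m/s
Power = 74.7 * 9.81 * 2.227972 = 1632.67 W

1632.67 W


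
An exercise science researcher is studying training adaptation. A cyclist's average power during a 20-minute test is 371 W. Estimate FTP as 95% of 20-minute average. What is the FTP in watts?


FTP = 20-min power * 0.95
= 371 * 0.95
= 352.45 W

352.45 W


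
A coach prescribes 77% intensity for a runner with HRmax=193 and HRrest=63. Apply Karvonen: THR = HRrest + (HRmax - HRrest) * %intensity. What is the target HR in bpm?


Heart rate reserve = 193 - 63 = 130
Intensity fraction = 77 / 100 = 0.77
THR = 63 + 130 * 0.77 = 163.1 bpm

163.1 bpm


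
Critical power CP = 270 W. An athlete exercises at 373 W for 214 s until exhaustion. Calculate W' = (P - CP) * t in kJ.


P - CP = 373 - 270 = 103 W
W' = 103 * 214 = 22042 J
= 22042 / 1000 = 22.042 kJ

22.042 kJ


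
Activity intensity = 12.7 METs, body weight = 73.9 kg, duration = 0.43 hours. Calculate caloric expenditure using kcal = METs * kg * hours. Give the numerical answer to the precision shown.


kcal = 12.7 * 73.9 * 0.43
= 938.53 * 0.43
= 403.57 kcal

403.57 kcal


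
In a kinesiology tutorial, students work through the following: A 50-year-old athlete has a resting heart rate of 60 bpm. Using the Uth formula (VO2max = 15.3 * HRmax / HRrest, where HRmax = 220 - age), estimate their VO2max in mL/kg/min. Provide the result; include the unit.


HRmax = 220 - 50 = 170 bpm
Ratio = HRmax / HRrest = 170 / 60 = 2.8333
VO2max = 15.3 * 2.8333 = 43.35 mL/kg/min

43.35 mL/kg/min


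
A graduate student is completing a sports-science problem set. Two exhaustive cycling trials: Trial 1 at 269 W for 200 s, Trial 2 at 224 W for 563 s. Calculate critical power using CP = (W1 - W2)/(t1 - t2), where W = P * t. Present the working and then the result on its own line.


W1 = 269 * 200 = 53800 J
W2 = 224 * 563 = 126112 J
CP = (53800 - 126112) / (200 - 563)
= -72312 / -363
= 199.21 W

199.21 W


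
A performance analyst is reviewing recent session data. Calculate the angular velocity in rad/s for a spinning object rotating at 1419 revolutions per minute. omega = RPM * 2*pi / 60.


omega = RPM * 2*pi / 60
= 1419 * 6.28318531 / 60
= 148.597 rad/s

148.597 rad/s


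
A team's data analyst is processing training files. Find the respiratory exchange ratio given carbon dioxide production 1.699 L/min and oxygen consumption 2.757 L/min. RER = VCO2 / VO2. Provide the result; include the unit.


VCO2 = 1.699 L/min
VO2 = 2.757 L/min
RER = 1.699 / 2.757 = 0.6162

0.6162


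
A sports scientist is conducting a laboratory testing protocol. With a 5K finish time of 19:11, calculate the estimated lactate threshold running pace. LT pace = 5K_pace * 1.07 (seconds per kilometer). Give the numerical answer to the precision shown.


Race duration = 1151 s for 5 km
Average pace = 1151 / 5 = 230.2 s/km
LT pace = 230.2 * 1.07
= 246.31 s/km

246.31 s/km


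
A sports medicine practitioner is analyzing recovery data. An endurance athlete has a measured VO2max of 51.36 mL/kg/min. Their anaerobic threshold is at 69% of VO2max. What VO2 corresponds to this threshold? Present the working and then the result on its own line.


Anaerobic threshold VO2 = VO2max * 69%
= 51.36 * 0.69
= 35.44 mL/kg/min

35.44 mL/kg/min


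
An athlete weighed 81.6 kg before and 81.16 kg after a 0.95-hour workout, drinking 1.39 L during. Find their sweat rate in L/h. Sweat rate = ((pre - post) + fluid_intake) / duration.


Body mass change = 0.44 kg
Total sweat loss = 0.44 + 1.39 = 1.83 L
Rate = 1.83 / 0.95 = 1.926 L/h

1.926 L/h


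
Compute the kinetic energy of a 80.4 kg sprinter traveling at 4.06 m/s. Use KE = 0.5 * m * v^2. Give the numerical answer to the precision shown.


Velocity squared = 16.4836
KE = 0.5 * 80.4 * 16.4836 = 662.64 J

662.64 J


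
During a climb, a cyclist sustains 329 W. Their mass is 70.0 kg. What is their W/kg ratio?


Power-to-weight = 329 W / 70.0 kg
= 4.7 W/kg

4.7 W/kg


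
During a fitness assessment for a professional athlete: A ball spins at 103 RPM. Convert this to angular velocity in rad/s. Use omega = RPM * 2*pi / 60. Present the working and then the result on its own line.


omega = 103 * 2 * pi / 60
= 103 * 6.28318531 / 60
= 647.168 / 60
= 10.786 rad/s

10.786 rad/s


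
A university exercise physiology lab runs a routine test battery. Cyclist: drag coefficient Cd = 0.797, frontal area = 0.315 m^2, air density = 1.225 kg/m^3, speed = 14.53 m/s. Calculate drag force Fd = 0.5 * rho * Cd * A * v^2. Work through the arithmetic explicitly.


v^2 = 14.53^2 = 211.1209
Fd = 0.5 * 1.225 * 0.797 * 0.315 * 211.1209
= 32.464 N

32.464 N


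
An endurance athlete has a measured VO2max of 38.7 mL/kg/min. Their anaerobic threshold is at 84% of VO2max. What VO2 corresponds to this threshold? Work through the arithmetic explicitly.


Anaerobic threshold VO2 = VO2max * 84%
= 38.7 * 0.84
= 32.51 mL/kg/min

32.51 mL/kg/min


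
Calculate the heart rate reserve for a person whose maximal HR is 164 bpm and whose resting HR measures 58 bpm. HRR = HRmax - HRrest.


HRmax = 164 bpm
HRrest = 58 bpm
HRR = 164 - 58 = 106 bpm

106 bpm


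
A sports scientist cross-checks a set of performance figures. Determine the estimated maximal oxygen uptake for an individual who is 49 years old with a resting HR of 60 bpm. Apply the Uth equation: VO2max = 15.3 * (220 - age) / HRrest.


HRmax = 220 - 49 = 171
VO2max = 15.3 * (171 / 60)
= 15.3 * 2.85
= 43.61 mL/kg/min

43.61 mL/kg/min


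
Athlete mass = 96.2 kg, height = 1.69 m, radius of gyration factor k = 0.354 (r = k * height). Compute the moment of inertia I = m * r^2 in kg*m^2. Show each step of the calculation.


r = k * height = 0.354 * 1.69 = 0.59826 m
r^2 = 0.59826^2 = 0.357915
I = 96.2 * 0.357915 = 34.431 kg*m^2

34.431 kg*m^2


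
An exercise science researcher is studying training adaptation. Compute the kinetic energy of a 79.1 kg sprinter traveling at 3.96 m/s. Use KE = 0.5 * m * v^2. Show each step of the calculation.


Velocity squared = 15.6816
KE = 0.5 * 79.1 * 15.6816 = 620.21 J

620.21 J


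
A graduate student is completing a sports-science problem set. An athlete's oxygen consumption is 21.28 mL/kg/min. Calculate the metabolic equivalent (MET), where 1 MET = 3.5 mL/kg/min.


MET = VO2 / 3.5
= 21.28 / 3.5
= 6.08 METs

6.08 METs


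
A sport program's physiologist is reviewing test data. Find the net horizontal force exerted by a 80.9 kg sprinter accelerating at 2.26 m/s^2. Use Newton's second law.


Newton's second law: F = m * a
F = 80.9 * 2.26 = 182.83 N

182.83 N


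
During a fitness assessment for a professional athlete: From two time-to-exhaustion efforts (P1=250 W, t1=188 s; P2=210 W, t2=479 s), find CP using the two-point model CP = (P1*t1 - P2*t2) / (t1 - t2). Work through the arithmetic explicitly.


Work in trial 1 = 47000 J
Work in trial 2 = 100590 J
Delta work = -53590 J
Delta time = -291 s
CP = -53590 / -291 = 184.16 W

184.16 W
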